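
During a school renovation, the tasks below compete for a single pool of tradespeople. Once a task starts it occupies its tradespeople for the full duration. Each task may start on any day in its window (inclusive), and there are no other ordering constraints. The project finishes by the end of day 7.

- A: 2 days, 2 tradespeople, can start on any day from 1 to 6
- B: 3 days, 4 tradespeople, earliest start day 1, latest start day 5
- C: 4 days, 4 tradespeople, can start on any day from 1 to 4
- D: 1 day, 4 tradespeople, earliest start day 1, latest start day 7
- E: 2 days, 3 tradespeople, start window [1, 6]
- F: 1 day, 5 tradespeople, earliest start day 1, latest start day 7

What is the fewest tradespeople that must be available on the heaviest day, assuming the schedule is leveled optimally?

8

Early-start (A@1, B@1, C@1, D@1, E@1, F@1) gives peak 22: d1:22  d2:13  d3:8  d4:4  d5:0  d6:0  d7:0.
Shift C→3, D→4, E→5, F→7.
Schedule A@1, B@1, C@3, D@4, E@5, F@7: d1:6  d2:6  d3:8  d4:8  d5:7  d6:7  d7:5 — peak 8.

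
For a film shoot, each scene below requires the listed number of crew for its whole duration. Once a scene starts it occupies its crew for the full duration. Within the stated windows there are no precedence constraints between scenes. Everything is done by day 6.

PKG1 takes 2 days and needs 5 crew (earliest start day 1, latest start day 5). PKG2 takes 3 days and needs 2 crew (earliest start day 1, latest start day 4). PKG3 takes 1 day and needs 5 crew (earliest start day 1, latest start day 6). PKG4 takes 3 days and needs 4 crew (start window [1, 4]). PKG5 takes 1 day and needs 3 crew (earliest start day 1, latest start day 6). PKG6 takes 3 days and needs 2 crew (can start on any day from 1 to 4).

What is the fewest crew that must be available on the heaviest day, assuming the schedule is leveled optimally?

8

Early-start (PKG1@1, PKG2@1, PKG3@1, PKG4@1, PKG5@1, PKG6@1) gives peak 21: d1:21  d2:13  d3:8  d4:0  d5:0  d6:0.
Shift PKG3→6, PKG4→3, PKG5→6, PKG6→3.
Schedule PKG1@1, PKG2@1, PKG3@6, PKG4@3, PKG5@6, PKG6@3: d1:7  d2:7  d3:8  d4:6  d5:6  d6:8 — peak 8.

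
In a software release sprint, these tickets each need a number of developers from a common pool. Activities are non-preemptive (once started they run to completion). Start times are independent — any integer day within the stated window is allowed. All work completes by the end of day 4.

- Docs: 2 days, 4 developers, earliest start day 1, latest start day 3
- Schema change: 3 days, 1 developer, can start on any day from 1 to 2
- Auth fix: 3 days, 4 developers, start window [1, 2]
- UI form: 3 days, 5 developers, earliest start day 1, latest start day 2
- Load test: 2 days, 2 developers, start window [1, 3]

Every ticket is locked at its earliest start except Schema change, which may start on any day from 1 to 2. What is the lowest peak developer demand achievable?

Schema change@1: d1:16  d2:16  d3:10  d4:0 → peak 16
Schema change@2: d1:15  d2:16  d3:10  d4:1 → peak 16
Best is Schema change@1, peak 16.

16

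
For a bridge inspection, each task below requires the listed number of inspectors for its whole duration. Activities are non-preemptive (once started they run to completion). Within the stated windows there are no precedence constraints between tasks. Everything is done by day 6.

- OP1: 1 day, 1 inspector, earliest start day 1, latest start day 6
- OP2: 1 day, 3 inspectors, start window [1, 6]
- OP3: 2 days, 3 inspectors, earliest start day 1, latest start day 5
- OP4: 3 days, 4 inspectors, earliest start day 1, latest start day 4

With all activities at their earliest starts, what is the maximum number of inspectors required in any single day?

Early-start schedule: OP1@1, OP2@1, OP3@1, OP4@1.
Load per day: day 1: 11, day 2: 7, day 3: 4, day 4: 0, day 5: 0, day 6: 0.
Peak is 11.

11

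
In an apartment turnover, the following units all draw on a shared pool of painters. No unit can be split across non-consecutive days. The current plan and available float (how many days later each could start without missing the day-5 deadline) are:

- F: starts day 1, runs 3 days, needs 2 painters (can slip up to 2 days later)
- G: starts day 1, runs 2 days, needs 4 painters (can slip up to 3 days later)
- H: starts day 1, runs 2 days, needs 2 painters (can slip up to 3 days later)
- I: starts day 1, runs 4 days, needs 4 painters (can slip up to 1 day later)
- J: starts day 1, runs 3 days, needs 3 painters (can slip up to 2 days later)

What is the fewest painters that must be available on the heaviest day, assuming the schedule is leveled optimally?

Early-start (F@1, G@1, H@1, I@1, J@1) gives peak 15: d1:15  d2:15  d3:9  d4:4  d5:0.
Shift H→4, J→3.
Schedule F@1, G@1, H@4, I@1, J@3: d1:10  d2:10  d3:9  d4:9  d5:5 — peak 10.

10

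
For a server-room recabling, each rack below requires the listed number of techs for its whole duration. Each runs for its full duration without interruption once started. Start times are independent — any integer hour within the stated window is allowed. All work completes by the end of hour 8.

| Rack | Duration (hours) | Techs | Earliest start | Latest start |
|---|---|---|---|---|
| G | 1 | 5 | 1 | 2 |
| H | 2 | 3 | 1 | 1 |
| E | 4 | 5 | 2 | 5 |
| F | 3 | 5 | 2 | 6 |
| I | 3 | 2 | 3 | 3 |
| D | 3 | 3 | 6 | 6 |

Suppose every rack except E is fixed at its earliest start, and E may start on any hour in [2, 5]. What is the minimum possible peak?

8

E@2: h1:8  h2:13  h3:12  h4:12  h5:7  h6:3  h7:3  h8:3 → peak 13
E@3: h1:8  h2:8  h3:12  h4:12  h5:7  h6:8  h7:3  h8:3 → peak 12
E@4: h1:8  h2:8  h3:7  h4:12  h5:7  h6:8  h7:8  h8:3 → peak 12
E@5: h1:8  h2:8  h3:7  h4:7  h5:7  h6:8  h7:8  h8:8 → peak 8
Best is E@5, peak 8.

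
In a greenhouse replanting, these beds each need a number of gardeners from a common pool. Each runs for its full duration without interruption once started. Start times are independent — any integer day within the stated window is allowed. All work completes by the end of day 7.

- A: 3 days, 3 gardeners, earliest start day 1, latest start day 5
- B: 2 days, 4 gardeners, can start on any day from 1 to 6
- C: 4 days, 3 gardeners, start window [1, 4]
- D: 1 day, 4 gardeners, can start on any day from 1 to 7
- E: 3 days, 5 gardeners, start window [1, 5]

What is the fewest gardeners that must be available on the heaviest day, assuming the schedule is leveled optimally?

Early-start (A@1, B@1, C@1, D@1, E@1) gives peak 19: d1:19  d2:15  d3:11  d4:3  d5:0  d6:0  d7:0.
Shift C→3, D→4, E→5.
Schedule A@1, B@1, C@3, D@4, E@5: d1:7  d2:7  d3:6  d4:7  d5:8  d6:8  d7:5 — peak 8.

8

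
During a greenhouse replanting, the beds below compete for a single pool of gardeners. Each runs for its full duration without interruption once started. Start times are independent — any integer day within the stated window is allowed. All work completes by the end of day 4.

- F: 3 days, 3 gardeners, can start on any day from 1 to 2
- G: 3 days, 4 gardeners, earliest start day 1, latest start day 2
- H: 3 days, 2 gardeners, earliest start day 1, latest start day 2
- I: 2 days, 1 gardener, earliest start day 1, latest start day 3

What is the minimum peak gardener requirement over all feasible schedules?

10

Schedule F@1, G@1, H@1, I@1: d1:10  d2:10  d3:9  d4:0 — peak 10.
No arrangement of the 24 feasible schedules does better.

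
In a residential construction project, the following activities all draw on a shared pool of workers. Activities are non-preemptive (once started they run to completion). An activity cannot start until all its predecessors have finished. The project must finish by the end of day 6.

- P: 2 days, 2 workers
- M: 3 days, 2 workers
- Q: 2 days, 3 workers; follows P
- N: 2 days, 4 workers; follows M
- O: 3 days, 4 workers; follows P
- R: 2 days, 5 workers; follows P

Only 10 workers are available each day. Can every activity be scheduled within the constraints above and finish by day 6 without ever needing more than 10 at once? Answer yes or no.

The minimum achievable peak is 11; 10 < 11, so no feasible schedule stays within the cap.

no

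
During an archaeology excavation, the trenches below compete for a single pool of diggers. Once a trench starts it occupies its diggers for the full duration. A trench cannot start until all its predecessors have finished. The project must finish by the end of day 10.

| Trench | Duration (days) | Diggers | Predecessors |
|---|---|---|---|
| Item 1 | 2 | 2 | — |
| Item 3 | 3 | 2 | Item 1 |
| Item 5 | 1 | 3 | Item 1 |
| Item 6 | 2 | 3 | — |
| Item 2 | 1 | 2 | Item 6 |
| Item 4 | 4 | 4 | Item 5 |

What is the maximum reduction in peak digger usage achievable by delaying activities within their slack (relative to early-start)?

Early-start peak: d1:5  d2:5  d3:7  d4:6  d5:6  d6:4  d7:4  d8:0  d9:0  d10:0 ⇒ 7.
Leveled (Item 1@1, Item 3@3, Item 5@3, Item 6@1, Item 2@4, Item 4@6): d1:5  d2:5  d3:5  d4:4  d5:2  d6:4  d7:4  d8:4  d9:4  d10:0 ⇒ 5.
Reduction 7 − 5 = 2.

2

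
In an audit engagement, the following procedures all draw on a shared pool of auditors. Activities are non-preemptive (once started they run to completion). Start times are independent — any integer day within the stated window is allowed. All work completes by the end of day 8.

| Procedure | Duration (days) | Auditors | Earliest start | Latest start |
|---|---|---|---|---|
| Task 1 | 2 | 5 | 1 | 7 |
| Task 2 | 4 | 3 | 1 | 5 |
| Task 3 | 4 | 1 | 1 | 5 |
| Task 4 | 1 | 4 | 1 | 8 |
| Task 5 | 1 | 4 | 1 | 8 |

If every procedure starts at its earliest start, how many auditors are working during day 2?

9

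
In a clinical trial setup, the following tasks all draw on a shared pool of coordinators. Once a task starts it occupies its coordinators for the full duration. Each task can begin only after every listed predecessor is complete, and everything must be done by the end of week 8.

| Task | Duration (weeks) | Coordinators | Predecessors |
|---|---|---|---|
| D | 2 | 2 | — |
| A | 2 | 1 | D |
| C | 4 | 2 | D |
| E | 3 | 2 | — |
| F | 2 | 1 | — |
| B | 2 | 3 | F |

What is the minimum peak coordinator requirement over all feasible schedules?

Early-start (D@1, A@3, C@3, E@1, F@1, B@3) gives peak 8: w1:5  w2:5  w3:8  w4:6  w5:2  w6:2  w7:0  w8:0.
Shift C→5, E→5.
Schedule D@1, A@3, C@5, E@5, F@1, B@3: w1:3  w2:3  w3:4  w4:4  w5:4  w6:4  w7:4  w8:2 — peak 4.
Total coordinator-weeks = 28 over 8 weeks ⇒ peak ≥ ⌈28/8⌉ = 4, so 4 is optimal.

4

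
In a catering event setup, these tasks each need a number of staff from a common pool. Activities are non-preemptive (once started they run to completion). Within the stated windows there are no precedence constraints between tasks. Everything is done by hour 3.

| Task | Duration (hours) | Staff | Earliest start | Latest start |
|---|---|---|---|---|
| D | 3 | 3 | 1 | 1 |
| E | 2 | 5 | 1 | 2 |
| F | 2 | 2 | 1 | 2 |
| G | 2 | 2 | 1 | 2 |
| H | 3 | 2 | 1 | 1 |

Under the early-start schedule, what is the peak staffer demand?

14

Early-start schedule: D@1, E@1, F@1, G@1, H@1.
Load per hour: hour 1: 14, hour 2: 14, hour 3: 5.
Peak is 14.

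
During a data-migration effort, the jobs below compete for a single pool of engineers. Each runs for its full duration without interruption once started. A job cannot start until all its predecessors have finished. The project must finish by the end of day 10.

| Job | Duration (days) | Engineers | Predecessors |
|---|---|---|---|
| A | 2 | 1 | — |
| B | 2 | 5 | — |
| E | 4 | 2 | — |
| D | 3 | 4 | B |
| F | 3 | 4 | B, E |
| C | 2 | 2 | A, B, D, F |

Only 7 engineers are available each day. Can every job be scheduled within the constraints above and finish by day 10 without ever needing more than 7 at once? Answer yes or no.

Schedule A@3, B@1, E@1, D@3, F@6, C@9: d1:7  d2:7  d3:7  d4:7  d5:4  d6:4  d7:4  d8:4  d9:2  d10:2 — peak 7 ≤ 7.

yes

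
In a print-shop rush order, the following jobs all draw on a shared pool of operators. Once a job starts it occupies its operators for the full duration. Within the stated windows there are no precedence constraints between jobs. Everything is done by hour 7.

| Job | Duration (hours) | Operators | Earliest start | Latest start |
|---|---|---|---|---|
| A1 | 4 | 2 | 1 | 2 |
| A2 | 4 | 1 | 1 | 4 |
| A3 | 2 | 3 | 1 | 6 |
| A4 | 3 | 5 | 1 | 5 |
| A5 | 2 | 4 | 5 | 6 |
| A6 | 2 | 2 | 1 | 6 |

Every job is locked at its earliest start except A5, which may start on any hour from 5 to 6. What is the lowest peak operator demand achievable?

13

A5@5: h1:13  h2:13  h3:8  h4:3  h5:4  h6:4  h7:0 → peak 13
A5@6: h1:13  h2:13  h3:8  h4:3  h5:0  h6:4  h7:4 → peak 13
Best is A5@5, peak 13.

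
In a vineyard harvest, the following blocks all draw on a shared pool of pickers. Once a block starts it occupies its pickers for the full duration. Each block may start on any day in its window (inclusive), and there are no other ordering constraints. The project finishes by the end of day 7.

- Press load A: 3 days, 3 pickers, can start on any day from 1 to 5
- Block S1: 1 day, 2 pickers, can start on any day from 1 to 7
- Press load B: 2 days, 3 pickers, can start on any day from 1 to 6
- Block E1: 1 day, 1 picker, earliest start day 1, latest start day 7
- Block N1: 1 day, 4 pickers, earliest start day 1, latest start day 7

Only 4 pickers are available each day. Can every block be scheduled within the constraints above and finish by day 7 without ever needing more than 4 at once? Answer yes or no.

yes

Schedule Press load A@1, Block S1@4, Press load B@5, Block E1@1, Block N1@7: d1:4  d2:3  d3:3  d4:2  d5:3  d6:3  d7:4 — peak 4 ≤ 4.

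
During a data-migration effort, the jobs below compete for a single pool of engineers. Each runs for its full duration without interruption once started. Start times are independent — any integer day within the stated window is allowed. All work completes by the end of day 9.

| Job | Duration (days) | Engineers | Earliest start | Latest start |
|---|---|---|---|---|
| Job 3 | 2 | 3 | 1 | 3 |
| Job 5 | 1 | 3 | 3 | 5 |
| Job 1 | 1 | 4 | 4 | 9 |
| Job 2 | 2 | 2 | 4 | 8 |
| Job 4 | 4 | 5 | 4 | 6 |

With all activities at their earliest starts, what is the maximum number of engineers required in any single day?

11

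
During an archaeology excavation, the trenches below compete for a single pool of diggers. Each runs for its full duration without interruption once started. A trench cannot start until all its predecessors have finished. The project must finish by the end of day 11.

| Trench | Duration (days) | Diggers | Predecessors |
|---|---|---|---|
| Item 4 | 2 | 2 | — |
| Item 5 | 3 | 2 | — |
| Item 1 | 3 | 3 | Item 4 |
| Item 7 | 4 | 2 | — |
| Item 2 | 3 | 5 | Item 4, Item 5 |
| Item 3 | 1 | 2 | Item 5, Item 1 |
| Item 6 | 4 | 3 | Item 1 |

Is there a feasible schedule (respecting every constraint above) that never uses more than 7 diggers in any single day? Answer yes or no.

no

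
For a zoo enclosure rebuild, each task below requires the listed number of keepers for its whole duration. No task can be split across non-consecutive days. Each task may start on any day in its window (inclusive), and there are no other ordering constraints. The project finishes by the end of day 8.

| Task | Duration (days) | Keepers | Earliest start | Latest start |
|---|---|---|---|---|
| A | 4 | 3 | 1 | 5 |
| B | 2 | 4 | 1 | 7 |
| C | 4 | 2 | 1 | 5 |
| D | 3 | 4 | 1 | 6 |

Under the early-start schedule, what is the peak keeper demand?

Early-start schedule: A@1, B@1, C@1, D@1.
Load per day: day 1: 13, day 2: 13, day 3: 9, day 4: 5, day 5: 0, day 6: 0, day 7: 0, day 8: 0.
Peak is 13.

13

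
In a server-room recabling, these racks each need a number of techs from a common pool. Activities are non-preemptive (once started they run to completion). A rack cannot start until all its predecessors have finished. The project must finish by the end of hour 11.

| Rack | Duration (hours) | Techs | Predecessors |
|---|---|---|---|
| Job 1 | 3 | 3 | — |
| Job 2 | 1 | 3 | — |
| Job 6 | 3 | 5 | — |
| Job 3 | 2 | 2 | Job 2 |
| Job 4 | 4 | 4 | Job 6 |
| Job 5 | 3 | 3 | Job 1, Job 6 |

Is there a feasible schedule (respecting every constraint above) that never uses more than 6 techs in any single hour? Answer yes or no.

The minimum achievable peak is 7; 6 < 7, so no feasible schedule stays within the cap.

no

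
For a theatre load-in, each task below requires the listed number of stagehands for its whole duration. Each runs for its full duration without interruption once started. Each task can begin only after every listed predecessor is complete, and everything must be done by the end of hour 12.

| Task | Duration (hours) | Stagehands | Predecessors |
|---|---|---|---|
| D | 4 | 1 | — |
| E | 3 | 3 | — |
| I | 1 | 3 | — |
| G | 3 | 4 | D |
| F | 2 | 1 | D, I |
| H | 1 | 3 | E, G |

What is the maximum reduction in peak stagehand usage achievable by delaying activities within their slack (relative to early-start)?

Early-start peak: h1:7  h2:4  h3:4  h4:1  h5:5  h6:5  h7:4  h8:3  h9:0  h10:0  h11:0  h12:0 ⇒ 7.
Leveled (D@1, E@1, I@4, G@5, F@8, H@8): h1:4  h2:4  h3:4  h4:4  h5:4  h6:4  h7:4  h8:4  h9:1  h10:0  h11:0  h12:0 ⇒ 4.
Reduction 7 − 4 = 3.

3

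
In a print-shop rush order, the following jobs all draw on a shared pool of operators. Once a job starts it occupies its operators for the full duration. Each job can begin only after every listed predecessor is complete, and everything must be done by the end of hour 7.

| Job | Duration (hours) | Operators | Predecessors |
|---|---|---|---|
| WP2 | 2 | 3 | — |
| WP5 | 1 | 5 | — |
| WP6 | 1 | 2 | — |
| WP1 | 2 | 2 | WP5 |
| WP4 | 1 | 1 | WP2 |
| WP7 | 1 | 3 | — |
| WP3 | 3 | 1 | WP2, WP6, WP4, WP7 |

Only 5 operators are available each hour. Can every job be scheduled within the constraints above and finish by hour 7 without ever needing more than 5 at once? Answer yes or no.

yes

Schedule WP2@1, WP5@3, WP6@1, WP1@5, WP4@4, WP7@4, WP3@5: h1:5  h2:3  h3:5  h4:4  h5:3  h6:3  h7:1 — peak 5 ≤ 5.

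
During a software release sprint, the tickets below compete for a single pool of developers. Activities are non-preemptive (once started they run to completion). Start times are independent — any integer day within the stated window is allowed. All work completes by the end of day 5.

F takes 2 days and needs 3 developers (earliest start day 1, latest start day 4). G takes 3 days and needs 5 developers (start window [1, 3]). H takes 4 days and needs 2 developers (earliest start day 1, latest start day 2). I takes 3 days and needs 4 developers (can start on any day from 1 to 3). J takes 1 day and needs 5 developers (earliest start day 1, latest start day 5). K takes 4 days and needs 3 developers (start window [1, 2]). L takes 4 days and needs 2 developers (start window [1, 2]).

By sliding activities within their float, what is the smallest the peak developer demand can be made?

Early-start (F@1, G@1, H@1, I@1, J@1, K@1, L@1) gives peak 24: d1:24  d2:19  d3:16  d4:7  d5:0.
Shift I→3, K→2, L→2.
Schedule F@1, G@1, H@1, I@3, J@1, K@2, L@2: d1:15  d2:15  d3:16  d4:11  d5:9 — peak 16.

16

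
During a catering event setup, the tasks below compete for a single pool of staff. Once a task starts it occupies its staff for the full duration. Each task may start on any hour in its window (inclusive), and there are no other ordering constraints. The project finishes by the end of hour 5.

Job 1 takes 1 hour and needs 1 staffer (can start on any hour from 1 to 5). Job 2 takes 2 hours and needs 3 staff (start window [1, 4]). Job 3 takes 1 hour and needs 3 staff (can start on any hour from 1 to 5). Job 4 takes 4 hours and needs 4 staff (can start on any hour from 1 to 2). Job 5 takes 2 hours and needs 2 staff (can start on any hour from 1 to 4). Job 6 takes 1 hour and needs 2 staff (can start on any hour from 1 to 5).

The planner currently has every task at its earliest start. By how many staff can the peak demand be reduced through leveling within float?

8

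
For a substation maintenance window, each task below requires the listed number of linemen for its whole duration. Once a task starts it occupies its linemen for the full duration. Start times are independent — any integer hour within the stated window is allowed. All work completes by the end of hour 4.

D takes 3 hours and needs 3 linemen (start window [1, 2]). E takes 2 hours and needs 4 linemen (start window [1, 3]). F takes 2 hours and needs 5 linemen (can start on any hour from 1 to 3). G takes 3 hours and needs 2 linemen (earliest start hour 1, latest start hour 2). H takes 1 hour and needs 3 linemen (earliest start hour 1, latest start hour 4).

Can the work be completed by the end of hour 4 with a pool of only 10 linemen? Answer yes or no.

Schedule D@1, E@1, F@3, G@1, H@4: h1:9  h2:9  h3:10  h4:8 — peak 10 ≤ 10.

yes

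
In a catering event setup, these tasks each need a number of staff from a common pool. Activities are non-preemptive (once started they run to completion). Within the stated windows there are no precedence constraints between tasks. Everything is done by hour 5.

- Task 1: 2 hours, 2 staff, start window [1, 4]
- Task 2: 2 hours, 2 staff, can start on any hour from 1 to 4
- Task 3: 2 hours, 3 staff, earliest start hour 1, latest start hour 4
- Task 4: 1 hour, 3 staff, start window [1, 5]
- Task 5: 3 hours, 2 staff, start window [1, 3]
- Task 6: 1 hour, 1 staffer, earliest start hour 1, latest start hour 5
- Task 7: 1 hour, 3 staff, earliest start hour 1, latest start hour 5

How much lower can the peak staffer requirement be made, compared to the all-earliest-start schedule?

10

Early-start peak: h1:16  h2:9  h3:2  h4:0  h5:0 ⇒ 16.
Leveled (Task 1@1, Task 2@1, Task 3@3, Task 4@4, Task 5@1, Task 6@3, Task 7@5): h1:6  h2:6  h3:6  h4:6  h5:3 ⇒ 6.
Reduction 16 − 6 = 10.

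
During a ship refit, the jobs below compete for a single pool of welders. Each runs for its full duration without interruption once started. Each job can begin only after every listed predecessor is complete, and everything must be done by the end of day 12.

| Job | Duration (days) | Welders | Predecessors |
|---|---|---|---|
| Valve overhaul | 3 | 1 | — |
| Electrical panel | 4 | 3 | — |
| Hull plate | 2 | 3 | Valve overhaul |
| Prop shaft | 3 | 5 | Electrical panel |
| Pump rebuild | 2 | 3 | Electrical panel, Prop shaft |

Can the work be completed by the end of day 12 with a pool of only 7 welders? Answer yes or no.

Schedule Valve overhaul@1, Electrical panel@1, Hull plate@5, Prop shaft@7, Pump rebuild@10: d1:4  d2:4  d3:4  d4:3  d5:3  d6:3  d7:5  d8:5  d9:5  d10:3  d11:3  d12:0 — peak 5 ≤ 7.

yes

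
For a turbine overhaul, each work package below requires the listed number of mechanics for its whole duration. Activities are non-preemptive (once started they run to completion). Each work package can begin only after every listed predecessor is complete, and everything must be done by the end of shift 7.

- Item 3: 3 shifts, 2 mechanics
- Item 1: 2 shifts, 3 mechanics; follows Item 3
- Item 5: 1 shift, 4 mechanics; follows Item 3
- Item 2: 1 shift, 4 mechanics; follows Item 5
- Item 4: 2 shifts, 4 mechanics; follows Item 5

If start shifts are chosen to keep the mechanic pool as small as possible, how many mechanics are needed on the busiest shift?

7

Early-start (Item 3@1, Item 1@4, Item 5@4, Item 2@5, Item 4@5) gives peak 11: s1:2  s2:2  s3:2  s4:7  s5:11  s6:4  s7:0.
Shift Item 4→6.
Schedule Item 3@1, Item 1@4, Item 5@4, Item 2@5, Item 4@6: s1:2  s2:2  s3:2  s4:7  s5:7  s6:4  s7:4 — peak 7.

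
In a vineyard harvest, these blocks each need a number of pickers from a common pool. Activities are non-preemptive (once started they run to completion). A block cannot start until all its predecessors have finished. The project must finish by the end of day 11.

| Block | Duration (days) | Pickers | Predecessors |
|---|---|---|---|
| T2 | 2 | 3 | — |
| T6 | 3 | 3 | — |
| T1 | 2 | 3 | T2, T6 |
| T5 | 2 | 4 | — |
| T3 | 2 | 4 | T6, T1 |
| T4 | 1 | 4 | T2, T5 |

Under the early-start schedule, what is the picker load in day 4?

3

At early start, day 4 has: T1.
Demand: 3 = 3.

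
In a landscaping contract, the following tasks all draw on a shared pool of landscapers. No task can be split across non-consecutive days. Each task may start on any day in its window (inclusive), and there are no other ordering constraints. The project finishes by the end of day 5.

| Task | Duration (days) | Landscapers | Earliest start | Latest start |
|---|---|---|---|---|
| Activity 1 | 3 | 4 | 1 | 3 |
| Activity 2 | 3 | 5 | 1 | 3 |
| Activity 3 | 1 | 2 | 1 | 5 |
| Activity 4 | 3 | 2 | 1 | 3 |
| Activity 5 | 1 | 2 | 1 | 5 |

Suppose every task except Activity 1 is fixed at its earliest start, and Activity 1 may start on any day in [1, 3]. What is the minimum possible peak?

11

Activity 1@1: d1:15  d2:11  d3:11  d4:0  d5:0 → peak 15
Activity 1@2: d1:11  d2:11  d3:11  d4:4  d5:0 → peak 11
Activity 1@3: d1:11  d2:7  d3:11  d4:4  d5:4 → peak 11
Best is Activity 1@2, peak 11.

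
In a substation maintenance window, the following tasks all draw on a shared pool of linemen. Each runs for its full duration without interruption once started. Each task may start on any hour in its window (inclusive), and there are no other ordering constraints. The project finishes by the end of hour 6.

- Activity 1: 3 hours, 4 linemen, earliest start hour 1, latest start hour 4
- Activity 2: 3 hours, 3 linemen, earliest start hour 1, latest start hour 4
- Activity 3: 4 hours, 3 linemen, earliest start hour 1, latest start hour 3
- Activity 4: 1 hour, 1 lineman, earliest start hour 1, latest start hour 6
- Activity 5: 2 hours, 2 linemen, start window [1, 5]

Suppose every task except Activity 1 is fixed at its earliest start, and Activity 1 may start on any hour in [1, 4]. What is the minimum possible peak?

9

Activity 1@1: h1:13  h2:12  h3:10  h4:3  h5:0  h6:0 → peak 13
Activity 1@2: h1:9  h2:12  h3:10  h4:7  h5:0  h6:0 → peak 12
Activity 1@3: h1:9  h2:8  h3:10  h4:7  h5:4  h6:0 → peak 10
Activity 1@4: h1:9  h2:8  h3:6  h4:7  h5:4  h6:4 → peak 9
Best is Activity 1@4, peak 9.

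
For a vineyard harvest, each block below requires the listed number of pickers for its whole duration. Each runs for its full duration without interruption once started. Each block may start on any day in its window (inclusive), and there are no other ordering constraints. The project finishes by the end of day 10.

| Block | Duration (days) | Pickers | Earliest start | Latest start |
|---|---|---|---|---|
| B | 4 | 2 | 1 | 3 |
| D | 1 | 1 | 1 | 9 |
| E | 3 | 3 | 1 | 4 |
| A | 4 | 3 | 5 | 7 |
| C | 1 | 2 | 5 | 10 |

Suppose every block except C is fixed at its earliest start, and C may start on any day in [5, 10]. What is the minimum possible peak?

C@5: d1:6  d2:5  d3:5  d4:2  d5:5  d6:3  d7:3  d8:3  d9:0  d10:0 → peak 6
C@6: d1:6  d2:5  d3:5  d4:2  d5:3  d6:5  d7:3  d8:3  d9:0  d10:0 → peak 6
C@7: d1:6  d2:5  d3:5  d4:2  d5:3  d6:3  d7:5  d8:3  d9:0  d10:0 → peak 6
C@8: d1:6  d2:5  d3:5  d4:2  d5:3  d6:3  d7:3  d8:5  d9:0  d10:0 → peak 6
C@9: d1:6  d2:5  d3:5  d4:2  d5:3  d6:3  d7:3  d8:3  d9:2  d10:0 → peak 6
C@10: d1:6  d2:5  d3:5  d4:2  d5:3  d6:3  d7:3  d8:3  d9:0  d10:2 → peak 6
Best is C@5, peak 6.

6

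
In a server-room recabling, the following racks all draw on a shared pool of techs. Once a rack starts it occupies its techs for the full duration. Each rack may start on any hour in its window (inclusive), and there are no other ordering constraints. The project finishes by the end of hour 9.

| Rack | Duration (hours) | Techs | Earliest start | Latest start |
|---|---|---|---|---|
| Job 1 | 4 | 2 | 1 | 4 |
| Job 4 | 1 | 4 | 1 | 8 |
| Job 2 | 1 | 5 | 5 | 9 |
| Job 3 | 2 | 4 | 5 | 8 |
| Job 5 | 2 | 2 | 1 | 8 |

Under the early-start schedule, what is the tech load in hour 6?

At early start, hour 6 has: Job 3.
Demand: 4 = 4.

4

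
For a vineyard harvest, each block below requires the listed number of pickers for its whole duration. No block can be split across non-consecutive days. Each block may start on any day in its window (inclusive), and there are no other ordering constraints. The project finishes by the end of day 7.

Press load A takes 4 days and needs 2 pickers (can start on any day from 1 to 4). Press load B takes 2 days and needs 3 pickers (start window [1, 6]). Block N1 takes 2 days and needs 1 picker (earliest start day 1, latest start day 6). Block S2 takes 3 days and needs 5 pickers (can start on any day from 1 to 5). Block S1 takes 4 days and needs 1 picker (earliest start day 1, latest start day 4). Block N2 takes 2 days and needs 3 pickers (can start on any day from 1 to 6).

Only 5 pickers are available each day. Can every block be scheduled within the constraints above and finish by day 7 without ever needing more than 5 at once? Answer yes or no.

no

Total picker-days = 41; over 7 days the average is 41/7 > 5, so some day must exceed 5.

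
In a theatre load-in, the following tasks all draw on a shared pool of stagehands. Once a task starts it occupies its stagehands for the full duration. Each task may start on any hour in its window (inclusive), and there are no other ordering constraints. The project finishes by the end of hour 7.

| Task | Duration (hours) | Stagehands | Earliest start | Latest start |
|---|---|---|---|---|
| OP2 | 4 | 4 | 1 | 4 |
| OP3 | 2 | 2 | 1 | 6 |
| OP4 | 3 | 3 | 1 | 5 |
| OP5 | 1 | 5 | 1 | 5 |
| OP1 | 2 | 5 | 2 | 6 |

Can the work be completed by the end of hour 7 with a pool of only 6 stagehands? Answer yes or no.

Total stagehand-hours = 44; over 7 hours the average is 44/7 > 6, so some hour must exceed 6.

no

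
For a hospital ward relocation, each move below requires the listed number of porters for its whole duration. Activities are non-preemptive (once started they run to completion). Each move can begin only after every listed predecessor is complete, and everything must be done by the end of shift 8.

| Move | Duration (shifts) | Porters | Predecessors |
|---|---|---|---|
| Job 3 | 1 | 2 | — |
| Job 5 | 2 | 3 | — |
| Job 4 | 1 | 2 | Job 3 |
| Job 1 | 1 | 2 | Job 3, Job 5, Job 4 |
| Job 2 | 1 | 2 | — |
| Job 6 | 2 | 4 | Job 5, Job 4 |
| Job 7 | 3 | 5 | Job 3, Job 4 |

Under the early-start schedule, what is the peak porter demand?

11

Early-start schedule: Job 3@1, Job 5@1, Job 4@2, Job 1@3, Job 2@1, Job 6@3, Job 7@3.
Load per shift: shift 1: 7, shift 2: 5, shift 3: 11, shift 4: 9, shift 5: 5, shift 6: 0, shift 7: 0, shift 8: 0.
Peak is 11.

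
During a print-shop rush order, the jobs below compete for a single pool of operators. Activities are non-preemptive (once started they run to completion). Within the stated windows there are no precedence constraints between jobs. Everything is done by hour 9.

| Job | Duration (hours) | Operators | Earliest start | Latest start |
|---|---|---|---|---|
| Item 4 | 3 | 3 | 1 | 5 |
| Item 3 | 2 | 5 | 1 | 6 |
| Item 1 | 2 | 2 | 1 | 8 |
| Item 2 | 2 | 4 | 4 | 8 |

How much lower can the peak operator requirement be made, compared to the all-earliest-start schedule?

Early-start peak: h1:10  h2:10  h3:3  h4:4  h5:4  h6:0  h7:0  h8:0  h9:0 ⇒ 10.
Leveled (Item 4@1, Item 3@4, Item 1@1, Item 2@6): h1:5  h2:5  h3:3  h4:5  h5:5  h6:4  h7:4  h8:0  h9:0 ⇒ 5.
Reduction 10 − 5 = 5.

5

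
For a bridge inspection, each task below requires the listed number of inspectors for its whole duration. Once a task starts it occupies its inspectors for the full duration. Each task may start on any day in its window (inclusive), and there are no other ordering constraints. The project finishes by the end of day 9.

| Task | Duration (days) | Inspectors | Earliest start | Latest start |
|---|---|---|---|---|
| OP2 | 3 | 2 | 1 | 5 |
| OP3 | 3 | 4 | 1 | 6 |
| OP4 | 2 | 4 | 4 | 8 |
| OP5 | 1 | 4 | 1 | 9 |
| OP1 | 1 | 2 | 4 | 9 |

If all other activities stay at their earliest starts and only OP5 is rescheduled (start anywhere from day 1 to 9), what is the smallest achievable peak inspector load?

6

OP5@1: d1:10  d2:6  d3:6  d4:6  d5:4  d6:0  d7:0  d8:0  d9:0 → peak 10
OP5@2: d1:6  d2:10  d3:6  d4:6  d5:4  d6:0  d7:0  d8:0  d9:0 → peak 10
OP5@3: d1:6  d2:6  d3:10  d4:6  d5:4  d6:0  d7:0  d8:0  d9:0 → peak 10
OP5@4: d1:6  d2:6  d3:6  d4:10  d5:4  d6:0  d7:0  d8:0  d9:0 → peak 10
OP5@5: d1:6  d2:6  d3:6  d4:6  d5:8  d6:0  d7:0  d8:0  d9:0 → peak 8
OP5@6: d1:6  d2:6  d3:6  d4:6  d5:4  d6:4  d7:0  d8:0  d9:0 → peak 6
OP5@7: d1:6  d2:6  d3:6  d4:6  d5:4  d6:0  d7:4  d8:0  d9:0 → peak 6
OP5@8: d1:6  d2:6  d3:6  d4:6  d5:4  d6:0  d7:0  d8:4  d9:0 → peak 6
OP5@9: d1:6  d2:6  d3:6  d4:6  d5:4  d6:0  d7:0  d8:0  d9:4 → peak 6
Best is OP5@6, peak 6.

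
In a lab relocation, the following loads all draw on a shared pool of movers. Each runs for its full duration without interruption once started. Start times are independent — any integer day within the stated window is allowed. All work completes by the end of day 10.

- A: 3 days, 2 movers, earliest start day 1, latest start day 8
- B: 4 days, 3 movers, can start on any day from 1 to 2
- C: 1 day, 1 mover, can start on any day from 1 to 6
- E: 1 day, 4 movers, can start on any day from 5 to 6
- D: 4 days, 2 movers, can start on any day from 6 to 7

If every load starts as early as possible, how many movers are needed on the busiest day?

6

Early-start schedule: A@1, B@1, C@1, E@5, D@6.
Load per day: day 1: 6, day 2: 5, day 3: 5, day 4: 3, day 5: 4, day 6: 2, day 7: 2, day 8: 2, day 9: 2, day 10: 0.
Peak is 6.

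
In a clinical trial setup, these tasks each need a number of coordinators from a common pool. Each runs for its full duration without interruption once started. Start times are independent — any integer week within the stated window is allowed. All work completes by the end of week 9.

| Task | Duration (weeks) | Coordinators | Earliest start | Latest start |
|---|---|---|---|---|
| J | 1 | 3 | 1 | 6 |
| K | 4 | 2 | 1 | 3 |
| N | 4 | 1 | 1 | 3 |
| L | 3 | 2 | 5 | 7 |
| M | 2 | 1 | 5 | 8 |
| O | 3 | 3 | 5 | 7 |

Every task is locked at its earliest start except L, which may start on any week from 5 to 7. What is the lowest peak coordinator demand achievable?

6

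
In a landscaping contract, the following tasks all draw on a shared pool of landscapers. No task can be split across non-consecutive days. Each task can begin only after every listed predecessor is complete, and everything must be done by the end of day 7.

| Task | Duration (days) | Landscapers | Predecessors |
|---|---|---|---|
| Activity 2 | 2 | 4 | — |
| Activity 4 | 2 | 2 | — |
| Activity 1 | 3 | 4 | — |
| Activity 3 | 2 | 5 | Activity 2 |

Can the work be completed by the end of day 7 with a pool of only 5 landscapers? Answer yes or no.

The minimum achievable peak is 6; 5 < 6, so no feasible schedule stays within the cap.

no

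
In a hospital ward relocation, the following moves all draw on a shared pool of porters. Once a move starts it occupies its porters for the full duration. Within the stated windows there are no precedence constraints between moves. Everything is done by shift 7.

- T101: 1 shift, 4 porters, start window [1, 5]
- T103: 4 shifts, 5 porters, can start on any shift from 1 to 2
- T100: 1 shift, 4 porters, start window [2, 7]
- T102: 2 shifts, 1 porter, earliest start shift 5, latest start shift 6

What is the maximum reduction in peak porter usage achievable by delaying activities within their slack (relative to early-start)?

4

Early-start peak: s1:9  s2:9  s3:5  s4:5  s5:1  s6:1  s7:0 ⇒ 9.
Leveled (T101@1, T103@2, T100@6, T102@6): s1:4  s2:5  s3:5  s4:5  s5:5  s6:5  s7:1 ⇒ 5.
Reduction 9 − 5 = 4.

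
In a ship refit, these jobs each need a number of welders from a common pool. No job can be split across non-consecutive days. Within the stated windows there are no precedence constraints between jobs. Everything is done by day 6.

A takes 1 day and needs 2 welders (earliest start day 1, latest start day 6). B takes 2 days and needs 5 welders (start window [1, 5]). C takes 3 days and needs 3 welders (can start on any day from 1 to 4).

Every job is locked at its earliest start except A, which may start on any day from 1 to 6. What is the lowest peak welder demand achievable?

8

A@1: d1:10  d2:8  d3:3  d4:0  d5:0  d6:0 → peak 10
A@2: d1:8  d2:10  d3:3  d4:0  d5:0  d6:0 → peak 10
A@3: d1:8  d2:8  d3:5  d4:0  d5:0  d6:0 → peak 8
A@4: d1:8  d2:8  d3:3  d4:2  d5:0  d6:0 → peak 8
A@5: d1:8  d2:8  d3:3  d4:0  d5:2  d6:0 → peak 8
A@6: d1:8  d2:8  d3:3  d4:0  d5:0  d6:2 → peak 8
Best is A@3, peak 8.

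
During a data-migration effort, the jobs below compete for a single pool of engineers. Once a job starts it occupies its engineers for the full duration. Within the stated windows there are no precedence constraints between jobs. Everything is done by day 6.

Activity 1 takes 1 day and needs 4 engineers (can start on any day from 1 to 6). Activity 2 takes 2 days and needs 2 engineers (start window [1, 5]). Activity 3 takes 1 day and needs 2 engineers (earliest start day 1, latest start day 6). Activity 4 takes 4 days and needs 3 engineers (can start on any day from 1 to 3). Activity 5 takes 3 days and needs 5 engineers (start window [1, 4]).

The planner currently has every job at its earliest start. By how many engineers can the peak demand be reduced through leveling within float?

8

Early-start peak: d1:16  d2:10  d3:8  d4:3  d5:0  d6:0 ⇒ 16.
Leveled (Activity 1@1, Activity 2@1, Activity 3@1, Activity 4@2, Activity 5@3): d1:8  d2:5  d3:8  d4:8  d5:8  d6:0 ⇒ 8.
Reduction 16 − 8 = 8.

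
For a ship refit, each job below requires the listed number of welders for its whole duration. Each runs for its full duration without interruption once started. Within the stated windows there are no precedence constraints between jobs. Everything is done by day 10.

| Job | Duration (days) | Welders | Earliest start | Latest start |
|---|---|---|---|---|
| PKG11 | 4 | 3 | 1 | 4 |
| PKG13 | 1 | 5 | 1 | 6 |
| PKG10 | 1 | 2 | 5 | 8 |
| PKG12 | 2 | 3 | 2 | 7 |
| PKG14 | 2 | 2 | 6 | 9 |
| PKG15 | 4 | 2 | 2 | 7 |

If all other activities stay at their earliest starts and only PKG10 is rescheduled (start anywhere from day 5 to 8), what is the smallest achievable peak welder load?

8

PKG10@5: d1:8  d2:8  d3:8  d4:5  d5:4  d6:2  d7:2  d8:0  d9:0  d10:0 → peak 8
PKG10@6: d1:8  d2:8  d3:8  d4:5  d5:2  d6:4  d7:2  d8:0  d9:0  d10:0 → peak 8
PKG10@7: d1:8  d2:8  d3:8  d4:5  d5:2  d6:2  d7:4  d8:0  d9:0  d10:0 → peak 8
PKG10@8: d1:8  d2:8  d3:8  d4:5  d5:2  d6:2  d7:2  d8:2  d9:0  d10:0 → peak 8
Best is PKG10@5, peak 8.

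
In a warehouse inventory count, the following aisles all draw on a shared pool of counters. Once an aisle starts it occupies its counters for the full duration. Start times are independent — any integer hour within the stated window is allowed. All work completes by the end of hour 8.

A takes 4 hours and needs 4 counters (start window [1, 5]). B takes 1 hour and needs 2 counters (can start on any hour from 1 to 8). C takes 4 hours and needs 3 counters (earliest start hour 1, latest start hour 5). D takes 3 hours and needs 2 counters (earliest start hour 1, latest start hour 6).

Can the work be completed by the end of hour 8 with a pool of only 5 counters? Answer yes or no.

Schedule A@1, B@5, C@5, D@6: h1:4  h2:4  h3:4  h4:4  h5:5  h6:5  h7:5  h8:5 — peak 5 ≤ 5.

yes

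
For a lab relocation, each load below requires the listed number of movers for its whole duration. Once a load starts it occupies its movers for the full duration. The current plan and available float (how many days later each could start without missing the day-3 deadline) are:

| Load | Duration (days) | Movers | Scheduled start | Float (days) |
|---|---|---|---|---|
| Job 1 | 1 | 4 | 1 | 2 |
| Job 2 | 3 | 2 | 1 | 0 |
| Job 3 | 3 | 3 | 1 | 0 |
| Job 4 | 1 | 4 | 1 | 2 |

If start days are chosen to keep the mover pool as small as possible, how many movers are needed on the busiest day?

9

Early-start (Job 1@1, Job 2@1, Job 3@1, Job 4@1) gives peak 13: d1:13  d2:5  d3:5.
Shift Job 4→2.
Schedule Job 1@1, Job 2@1, Job 3@1, Job 4@2: d1:9  d2:9  d3:5 — peak 9.
No arrangement of the 9 feasible schedules does better.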